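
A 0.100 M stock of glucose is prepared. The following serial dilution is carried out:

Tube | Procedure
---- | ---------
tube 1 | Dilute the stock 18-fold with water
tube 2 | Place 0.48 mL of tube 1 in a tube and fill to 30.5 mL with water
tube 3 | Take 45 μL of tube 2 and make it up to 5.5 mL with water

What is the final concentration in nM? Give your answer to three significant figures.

Step 1: 18-fold → factor 18
Step 2: 0.48 mL brought to 30.5 mL → factor 30.5/0.48 = 63.542
Step 3: 45 μL brought to 5.5 mL → factor 5500/45 = 122.22
Overall dilution factor = 18 × 63.542 × 122.22 = 1.3979 × 10^5
Final = 0.100 M / 1.3979 × 10^5 = 7.154 × 10^-7 M = 715 nM

715 nM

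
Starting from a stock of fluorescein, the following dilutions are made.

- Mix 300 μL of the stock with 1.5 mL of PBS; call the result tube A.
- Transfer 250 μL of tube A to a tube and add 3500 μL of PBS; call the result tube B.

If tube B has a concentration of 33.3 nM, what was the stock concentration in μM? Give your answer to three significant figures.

Step 1: 300 μL + 1.5 mL = 1800 μL total → factor 1800/300 = 6
Step 2: 250 μL + 3500 μL = 3750 μL total → factor 3750/250 = 15
Overall dilution factor = 6 × 15 = 90
Stock = 33.3 nM × 90 = 2997 nM = 3.00 μM

3.00 μM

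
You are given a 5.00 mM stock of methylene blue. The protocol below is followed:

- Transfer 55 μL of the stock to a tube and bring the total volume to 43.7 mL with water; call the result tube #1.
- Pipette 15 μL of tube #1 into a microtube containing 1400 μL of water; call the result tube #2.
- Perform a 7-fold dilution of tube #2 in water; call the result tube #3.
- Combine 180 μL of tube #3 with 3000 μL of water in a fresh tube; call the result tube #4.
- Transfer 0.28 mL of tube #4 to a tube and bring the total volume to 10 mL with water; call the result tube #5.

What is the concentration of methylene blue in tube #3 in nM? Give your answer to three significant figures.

9.53 nM

Step 1: 55 μL brought to 43.7 mL → factor 43700/55 = 794.55
Step 2: 15 μL + 1400 μL = 1415 μL total → factor 1415/15 = 94.333
Step 3: 7-fold → factor 7
Dilution factor through tube #3 = 794.55 × 94.333 × 7 = 5.2466 × 10^5
[tube #3] = 5.00 mM / 5.2466 × 10^5 = 9.530 × 10^-6 mM = 9.53 nM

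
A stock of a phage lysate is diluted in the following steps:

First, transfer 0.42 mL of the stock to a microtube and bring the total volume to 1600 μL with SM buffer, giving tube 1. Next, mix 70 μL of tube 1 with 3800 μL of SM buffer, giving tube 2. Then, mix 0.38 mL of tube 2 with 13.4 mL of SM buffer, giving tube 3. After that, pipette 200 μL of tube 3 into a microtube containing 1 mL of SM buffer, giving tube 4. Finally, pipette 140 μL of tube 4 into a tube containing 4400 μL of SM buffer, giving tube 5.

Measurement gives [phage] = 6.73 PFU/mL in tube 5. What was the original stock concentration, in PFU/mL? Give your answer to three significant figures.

1.00 × 10^7 PFU/mL

Step 1: 0.42 mL brought to 1600 μL → factor 1.6/0.42 = 3.8095
Step 2: 70 μL + 3800 μL = 3870 μL total → factor 3870/70 = 55.286
Step 3: 0.38 mL + 13.4 mL = 13.78 mL total → factor 13.78/0.38 = 36.263
Step 4: 200 μL + 1 mL = 1200 μL total → factor 1200/200 = 6
Step 5: 140 μL + 4400 μL = 4540 μL total → factor 4540/140 = 32.429
Overall dilution factor = 3.8095 × 55.286 × 36.263 × 6 × 32.429 = 1.486 × 10^6
Stock = 6.73 PFU/mL × 1.486 × 10^6 = 1.00 × 10^7 PFU/mL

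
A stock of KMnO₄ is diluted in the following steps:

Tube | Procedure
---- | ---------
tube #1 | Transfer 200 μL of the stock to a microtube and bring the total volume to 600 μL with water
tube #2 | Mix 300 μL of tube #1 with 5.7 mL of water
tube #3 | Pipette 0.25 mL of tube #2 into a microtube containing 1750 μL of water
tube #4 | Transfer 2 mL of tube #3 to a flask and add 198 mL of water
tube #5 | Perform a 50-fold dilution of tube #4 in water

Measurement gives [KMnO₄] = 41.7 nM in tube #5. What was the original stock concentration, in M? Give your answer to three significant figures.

0.100 M

Step 1: 200 μL brought to 600 μL → factor 600/200 = 3
Step 2: 300 μL + 5.7 mL = 6000 μL total → factor 6000/300 = 20
Step 3: 0.25 mL + 1750 μL = 2 mL total → factor 2/0.25 = 8
Step 4: 2 mL + 198 mL = 200 mL total → factor 200/2 = 100
Step 5: 50-fold → factor 50
Overall dilution factor = 3 × 20 × 8 × 100 × 50 = 2.4 × 10^6
Stock = 41.7 nM × 2.4 × 10^6 = 1.001 × 10^8 nM = 0.100 M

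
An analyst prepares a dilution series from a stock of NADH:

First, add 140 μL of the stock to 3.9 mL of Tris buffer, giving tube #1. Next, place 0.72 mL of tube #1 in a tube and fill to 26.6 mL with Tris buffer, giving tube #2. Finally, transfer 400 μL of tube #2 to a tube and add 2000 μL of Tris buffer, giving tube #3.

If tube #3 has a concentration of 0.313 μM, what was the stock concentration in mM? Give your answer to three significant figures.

Step 1: 140 μL + 3.9 mL = 4040 μL total → factor 4040/140 = 28.857
Step 2: 0.72 mL brought to 26.6 mL → factor 26.6/0.72 = 36.944
Step 3: 400 μL + 2000 μL = 2400 μL total → factor 2400/400 = 6
Overall dilution factor = 28.857 × 36.944 × 6 = 6396.7
Stock = 0.313 μM × 6396.7 = 2002 μM = 2.00 mM

2.00 mM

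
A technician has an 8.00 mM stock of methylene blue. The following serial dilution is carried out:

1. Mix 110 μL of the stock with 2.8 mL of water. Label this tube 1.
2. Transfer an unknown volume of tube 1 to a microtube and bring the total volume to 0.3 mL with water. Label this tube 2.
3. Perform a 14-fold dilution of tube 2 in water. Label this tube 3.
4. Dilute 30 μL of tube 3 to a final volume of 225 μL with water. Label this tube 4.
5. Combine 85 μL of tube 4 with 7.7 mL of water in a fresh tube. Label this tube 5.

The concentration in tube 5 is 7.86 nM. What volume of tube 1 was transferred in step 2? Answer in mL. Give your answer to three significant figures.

0.0750 mL

Step 1: 110 μL + 2.8 mL = 2910 μL total → factor 2910/110 = 26.455
Step 2: v brought to 0.3 mL → factor = 0.3 mL/v
Step 3: 14-fold → factor 14
Step 4: 30 μL brought to 225 μL → factor 225/30 = 7.5
Step 5: 85 μL + 7.7 mL = 7785 μL total → factor 7785/85 = 91.588
Product of known-step factors = 2.5441 × 10^5
Overall factor = 8.00 mM / (7.86 nM) = 1.0178 × 10^6
Step-2 factor = 1.0178 × 10^6 / 2.5441 × 10^5 = 4.0007
v = 0.3 mL / 4.0007 = 0.0750 mL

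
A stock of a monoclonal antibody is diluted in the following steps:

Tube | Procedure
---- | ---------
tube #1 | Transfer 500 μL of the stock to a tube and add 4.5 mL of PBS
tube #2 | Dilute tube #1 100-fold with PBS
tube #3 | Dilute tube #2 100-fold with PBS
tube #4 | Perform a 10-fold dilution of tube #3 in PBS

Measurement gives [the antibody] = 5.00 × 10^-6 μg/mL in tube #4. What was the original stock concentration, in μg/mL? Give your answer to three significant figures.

5.00 μg/mL

Step 1: 500 μL + 4.5 mL = 5000 μL total → factor 5000/500 = 10
Step 2: 100-fold → factor 100
Step 3: 100-fold → factor 100
Step 4: 10-fold → factor 10
Overall dilution factor = 10 × 100 × 100 × 10 = 1 × 10^6
Stock = 5.00 × 10^-6 μg/mL × 1 × 10^6 = 5.00 μg/mL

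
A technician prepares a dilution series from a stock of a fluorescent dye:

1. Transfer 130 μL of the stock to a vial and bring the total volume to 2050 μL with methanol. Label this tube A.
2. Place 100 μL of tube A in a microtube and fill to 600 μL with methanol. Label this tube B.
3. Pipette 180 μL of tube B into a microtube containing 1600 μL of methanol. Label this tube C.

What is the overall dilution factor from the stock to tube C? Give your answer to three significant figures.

Step 1: 130 μL brought to 2050 μL → factor 2050/130 = 15.769
Step 2: 100 μL brought to 600 μL → factor 600/100 = 6
Step 3: 180 μL + 1600 μL = 1780 μL total → factor 1780/180 = 9.8889
Overall dilution factor = 15.769 × 6 × 9.8889 = 935.64

936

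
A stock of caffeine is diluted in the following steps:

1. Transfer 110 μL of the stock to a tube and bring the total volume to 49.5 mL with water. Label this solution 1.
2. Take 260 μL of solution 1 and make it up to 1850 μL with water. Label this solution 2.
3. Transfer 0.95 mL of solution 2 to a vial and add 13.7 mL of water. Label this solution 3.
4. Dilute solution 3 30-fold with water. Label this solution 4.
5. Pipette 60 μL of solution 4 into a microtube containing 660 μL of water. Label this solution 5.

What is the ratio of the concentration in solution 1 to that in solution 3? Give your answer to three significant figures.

Step 1: 110 μL brought to 49.5 mL → factor 49500/110 = 450
Step 2: 260 μL brought to 1850 μL → factor 1850/260 = 7.1154
Step 3: 0.95 mL + 13.7 mL = 14.65 mL total → factor 14.65/0.95 = 15.421
Dilution factor to solution 1 = 450; to solution 3 = 49377
[solution 1]/[solution 3] = (factor to solution 3)/(factor to solution 1) = 49377/450 = 110

110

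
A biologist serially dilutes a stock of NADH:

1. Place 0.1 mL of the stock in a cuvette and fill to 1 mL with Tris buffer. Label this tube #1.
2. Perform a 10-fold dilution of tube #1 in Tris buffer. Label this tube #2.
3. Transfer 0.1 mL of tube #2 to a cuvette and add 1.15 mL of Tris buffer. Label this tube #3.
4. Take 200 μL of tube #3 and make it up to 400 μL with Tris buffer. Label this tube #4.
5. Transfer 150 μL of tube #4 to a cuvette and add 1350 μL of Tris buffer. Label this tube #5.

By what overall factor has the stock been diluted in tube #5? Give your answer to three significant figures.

Step 1: 0.1 mL brought to 1 mL → factor 1/0.1 = 10
Step 2: 10-fold → factor 10
Step 3: 0.1 mL + 1.15 mL = 1.25 mL total → factor 1.25/0.1 = 12.5
Step 4: 200 μL brought to 400 μL → factor 400/200 = 2
Step 5: 150 μL + 1350 μL = 1500 μL total → factor 1500/150 = 10
Overall dilution factor = 10 × 10 × 12.5 × 2 × 10 = 25000

2.50 × 10^4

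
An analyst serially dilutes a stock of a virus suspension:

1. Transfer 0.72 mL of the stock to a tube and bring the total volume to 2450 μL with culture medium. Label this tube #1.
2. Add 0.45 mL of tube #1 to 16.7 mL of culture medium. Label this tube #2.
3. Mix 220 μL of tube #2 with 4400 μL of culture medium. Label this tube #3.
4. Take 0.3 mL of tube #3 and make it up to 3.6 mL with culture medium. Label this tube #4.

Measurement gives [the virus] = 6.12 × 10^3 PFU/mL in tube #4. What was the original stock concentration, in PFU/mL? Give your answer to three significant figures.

Step 1: 0.72 mL brought to 2450 μL → factor 2.45/0.72 = 3.4028
Step 2: 0.45 mL + 16.7 mL = 17.15 mL total → factor 17.15/0.45 = 38.111
Step 3: 220 μL + 4400 μL = 4620 μL total → factor 4620/220 = 21
Step 4: 0.3 mL brought to 3.6 mL → factor 3.6/0.3 = 12
Overall dilution factor = 3.4028 × 38.111 × 21 × 12 = 32680
Stock = 6.12 × 10^3 PFU/mL × 32680 = 2.00 × 10^8 PFU/mL

2.00 × 10^8 PFU/mL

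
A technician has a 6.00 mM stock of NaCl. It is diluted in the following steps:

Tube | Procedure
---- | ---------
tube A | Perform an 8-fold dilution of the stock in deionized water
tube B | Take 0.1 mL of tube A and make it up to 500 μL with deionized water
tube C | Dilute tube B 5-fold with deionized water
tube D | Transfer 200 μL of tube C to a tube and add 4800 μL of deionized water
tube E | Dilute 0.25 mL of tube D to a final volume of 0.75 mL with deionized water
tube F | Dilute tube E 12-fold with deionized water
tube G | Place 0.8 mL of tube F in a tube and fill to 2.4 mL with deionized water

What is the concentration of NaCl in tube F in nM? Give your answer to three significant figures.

33.3 nM

Step 1: 8-fold → factor 8
Step 2: 0.1 mL brought to 500 μL → factor 0.5/0.1 = 5
Step 3: 5-fold → factor 5
Step 4: 200 μL + 4800 μL = 5000 μL total → factor 5000/200 = 25
Step 5: 0.25 mL brought to 0.75 mL → factor 0.75/0.25 = 3
Step 6: 12-fold → factor 12
Dilution factor through tube F = 8 × 5 × 5 × 25 × 3 × 12 = 1.8 × 10^5
[tube F] = 6.00 mM / 1.8 × 10^5 = 3.333 × 10^-5 mM = 33.3 nM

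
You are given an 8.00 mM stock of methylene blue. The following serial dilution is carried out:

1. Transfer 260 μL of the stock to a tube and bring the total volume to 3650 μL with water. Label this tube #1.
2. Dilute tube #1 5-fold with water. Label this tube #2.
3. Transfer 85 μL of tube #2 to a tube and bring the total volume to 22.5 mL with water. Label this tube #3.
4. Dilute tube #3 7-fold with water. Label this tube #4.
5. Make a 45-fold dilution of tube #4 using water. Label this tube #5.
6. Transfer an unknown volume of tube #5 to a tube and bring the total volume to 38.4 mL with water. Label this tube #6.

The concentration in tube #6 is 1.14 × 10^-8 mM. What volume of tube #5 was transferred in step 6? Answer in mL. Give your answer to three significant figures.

Step 1: 260 μL brought to 3650 μL → factor 3650/260 = 14.038
Step 2: 5-fold → factor 5
Step 3: 85 μL brought to 22.5 mL → factor 22500/85 = 264.71
Step 4: 7-fold → factor 7
Step 5: 45-fold → factor 45
Step 6: v brought to 38.4 mL → factor = 38.4 mL/v
Product of known-step factors = 5.8528 × 10^6
Overall factor = 8.00 mM / (1.14 × 10^-8 mM) = 7.0175 × 10^8
Step-6 factor = 7.0175 × 10^8 / 5.8528 × 10^6 = 119.9
v = 38.4 mL / 119.9 = 0.320 mL

0.320 mL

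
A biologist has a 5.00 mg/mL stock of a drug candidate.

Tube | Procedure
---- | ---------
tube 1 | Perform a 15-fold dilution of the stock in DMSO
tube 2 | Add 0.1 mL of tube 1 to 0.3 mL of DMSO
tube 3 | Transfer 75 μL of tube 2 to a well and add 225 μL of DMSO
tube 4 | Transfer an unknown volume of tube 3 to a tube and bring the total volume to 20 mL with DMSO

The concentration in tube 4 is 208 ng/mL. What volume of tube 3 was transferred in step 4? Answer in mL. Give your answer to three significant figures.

Step 1: 15-fold → factor 15
Step 2: 0.1 mL + 0.3 mL = 0.4 mL total → factor 0.4/0.1 = 4
Step 3: 75 μL + 225 μL = 300 μL total → factor 300/75 = 4
Step 4: v brought to 20 mL → factor = 20 mL/v
Product of known-step factors = 240
Overall factor = 5.00 mg/mL / (208 ng/mL) = 24038
Step-4 factor = 24038 / 240 = 100.16
v = 20 mL / 100.16 = 0.200 mL

0.200 mL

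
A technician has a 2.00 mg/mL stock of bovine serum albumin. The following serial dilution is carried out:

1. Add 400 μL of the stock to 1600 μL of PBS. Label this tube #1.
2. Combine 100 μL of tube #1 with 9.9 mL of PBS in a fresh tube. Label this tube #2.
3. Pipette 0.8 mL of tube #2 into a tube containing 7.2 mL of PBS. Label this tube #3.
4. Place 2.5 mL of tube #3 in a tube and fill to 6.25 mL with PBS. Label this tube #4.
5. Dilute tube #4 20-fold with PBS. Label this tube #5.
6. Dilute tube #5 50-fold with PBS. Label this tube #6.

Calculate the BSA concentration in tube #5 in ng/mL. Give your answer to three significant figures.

Step 1: 400 μL + 1600 μL = 2000 μL total → factor 2000/400 = 5
Step 2: 100 μL + 9.9 mL = 10000 μL total → factor 10000/100 = 100
Step 3: 0.8 mL + 7.2 mL = 8 mL total → factor 8/0.8 = 10
Step 4: 2.5 mL brought to 6.25 mL → factor 6.25/2.5 = 2.5
Step 5: 20-fold → factor 20
Dilution factor through tube #5 = 5 × 100 × 10 × 2.5 × 20 = 2.5 × 10^5
[tube #5] = 2.00 mg/mL / 2.5 × 10^5 = 8.000 × 10^-6 mg/mL = 8.00 ng/mL

8.00 ng/mL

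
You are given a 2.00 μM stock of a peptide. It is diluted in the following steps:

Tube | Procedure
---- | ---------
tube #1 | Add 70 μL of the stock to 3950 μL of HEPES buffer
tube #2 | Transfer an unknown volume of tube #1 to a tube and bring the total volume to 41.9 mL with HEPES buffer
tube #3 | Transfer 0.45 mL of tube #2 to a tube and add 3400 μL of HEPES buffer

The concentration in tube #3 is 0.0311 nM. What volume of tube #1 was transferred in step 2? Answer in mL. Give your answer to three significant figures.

0.320 mL

Step 1: 70 μL + 3950 μL = 4020 μL total → factor 4020/70 = 57.429
Step 2: v brought to 41.9 mL → factor = 41.9 mL/v
Step 3: 0.45 mL + 3400 μL = 3.85 mL total → factor 3.85/0.45 = 8.5556
Product of known-step factors = 491.33
Overall factor = 2.00 μM / (0.0311 nM) = 64309
Step-2 factor = 64309 / 491.33 = 130.89
v = 41.9 mL / 130.89 = 0.320 mL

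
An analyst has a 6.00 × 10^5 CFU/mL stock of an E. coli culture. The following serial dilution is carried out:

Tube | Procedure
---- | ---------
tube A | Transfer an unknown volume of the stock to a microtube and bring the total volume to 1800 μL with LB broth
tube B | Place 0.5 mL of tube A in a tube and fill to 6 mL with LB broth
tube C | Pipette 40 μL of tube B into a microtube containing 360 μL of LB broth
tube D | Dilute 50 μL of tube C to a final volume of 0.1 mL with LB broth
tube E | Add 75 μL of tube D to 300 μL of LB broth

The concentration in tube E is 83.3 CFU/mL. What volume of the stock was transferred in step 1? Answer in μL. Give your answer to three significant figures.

Step 1: v brought to 1800 μL → factor = 1800 μL/v
Step 2: 0.5 mL brought to 6 mL → factor 6/0.5 = 12
Step 3: 40 μL + 360 μL = 400 μL total → factor 400/40 = 10
Step 4: 50 μL brought to 0.1 mL → factor 100/50 = 2
Step 5: 75 μL + 300 μL = 375 μL total → factor 375/75 = 5
Product of known-step factors = 1200
Overall factor = 6.00 × 10^5 CFU/mL / (83.3 CFU/mL) = 7202.9
Step-1 factor = 7202.9 / 1200 = 6.0024
v = 1800 μL / 6.0024 = 300 μL

300 μL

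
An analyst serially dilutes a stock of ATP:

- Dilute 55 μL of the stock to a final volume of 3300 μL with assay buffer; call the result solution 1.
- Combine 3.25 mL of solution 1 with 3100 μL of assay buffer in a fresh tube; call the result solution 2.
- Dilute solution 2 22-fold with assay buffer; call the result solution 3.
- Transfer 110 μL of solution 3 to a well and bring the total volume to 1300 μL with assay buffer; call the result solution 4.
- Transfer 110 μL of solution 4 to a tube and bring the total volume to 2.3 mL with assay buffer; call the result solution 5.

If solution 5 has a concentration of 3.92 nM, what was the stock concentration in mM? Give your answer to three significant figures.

Step 1: 55 μL brought to 3300 μL → factor 3300/55 = 60
Step 2: 3.25 mL + 3100 μL = 6.35 mL total → factor 6.35/3.25 = 1.9538
Step 3: 22-fold → factor 22
Step 4: 110 μL brought to 1300 μL → factor 1300/110 = 11.818
Step 5: 110 μL brought to 2.3 mL → factor 2300/110 = 20.909
Overall dilution factor = 60 × 1.9538 × 22 × 11.818 × 20.909 = 6.3731 × 10^5
Stock = 3.92 nM × 6.3731 × 10^5 = 2.498 × 10^6 nM = 2.50 mM

2.50 mM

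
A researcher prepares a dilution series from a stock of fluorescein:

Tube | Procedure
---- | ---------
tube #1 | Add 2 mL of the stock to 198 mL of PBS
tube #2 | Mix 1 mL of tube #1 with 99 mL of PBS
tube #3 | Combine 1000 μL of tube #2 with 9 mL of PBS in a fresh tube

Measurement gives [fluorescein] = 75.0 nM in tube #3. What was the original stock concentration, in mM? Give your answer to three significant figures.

Step 1: 2 mL + 198 mL = 200 mL total → factor 200/2 = 100
Step 2: 1 mL + 99 mL = 100 mL total → factor 100/1 = 100
Step 3: 1000 μL + 9 mL = 10000 μL total → factor 10000/1000 = 10
Overall dilution factor = 100 × 100 × 10 = 1 × 10^5
Stock = 75.0 nM × 1 × 10^5 = 7.500 × 10^6 nM = 7.50 mM

7.50 mM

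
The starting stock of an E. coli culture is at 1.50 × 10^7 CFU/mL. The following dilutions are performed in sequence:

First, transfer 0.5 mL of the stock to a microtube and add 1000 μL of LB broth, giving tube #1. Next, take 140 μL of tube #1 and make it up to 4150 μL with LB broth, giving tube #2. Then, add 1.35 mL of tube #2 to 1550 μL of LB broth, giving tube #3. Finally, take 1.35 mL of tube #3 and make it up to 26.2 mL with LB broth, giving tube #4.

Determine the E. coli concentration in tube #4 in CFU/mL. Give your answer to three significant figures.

Step 1: 0.5 mL + 1000 μL = 1.5 mL total → factor 1.5/0.5 = 3
Step 2: 140 μL brought to 4150 μL → factor 4150/140 = 29.643
Step 3: 1.35 mL + 1550 μL = 2.9 mL total → factor 2.9/1.35 = 2.1481
Step 4: 1.35 mL brought to 26.2 mL → factor 26.2/1.35 = 19.407
Overall dilution factor = 3 × 29.643 × 2.1481 × 19.407 = 3707.4
Final = 1.50 × 10^7 CFU/mL / 3707.4 = 4.05 × 10^3 CFU/mL

4.05 × 10^3 CFU/mL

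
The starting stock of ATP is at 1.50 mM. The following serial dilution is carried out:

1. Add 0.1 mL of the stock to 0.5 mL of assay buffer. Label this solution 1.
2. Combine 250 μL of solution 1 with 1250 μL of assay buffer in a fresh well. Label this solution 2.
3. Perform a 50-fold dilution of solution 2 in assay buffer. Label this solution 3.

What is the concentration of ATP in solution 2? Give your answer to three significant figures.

Step 1: 0.1 mL + 0.5 mL = 0.6 mL total → factor 0.6/0.1 = 6
Step 2: 250 μL + 1250 μL = 1500 μL total → factor 1500/250 = 6
Dilution factor through solution 2 = 6 × 6 = 36
[solution 2] = 1.50 mM / 36 = 0.0417 mM

0.0417 mM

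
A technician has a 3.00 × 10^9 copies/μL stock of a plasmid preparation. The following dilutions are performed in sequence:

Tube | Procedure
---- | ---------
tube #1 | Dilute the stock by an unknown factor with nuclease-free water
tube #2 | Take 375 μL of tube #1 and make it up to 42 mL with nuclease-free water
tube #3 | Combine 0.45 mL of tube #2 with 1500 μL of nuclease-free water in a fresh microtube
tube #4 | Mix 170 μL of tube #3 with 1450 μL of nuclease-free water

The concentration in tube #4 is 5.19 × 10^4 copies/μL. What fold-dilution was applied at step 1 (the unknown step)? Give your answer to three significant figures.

Step 1: unknown factor x
Step 2: 375 μL brought to 42 mL → factor 42000/375 = 112
Step 3: 0.45 mL + 1500 μL = 1.95 mL total → factor 1.95/0.45 = 4.3333
Step 4: 170 μL + 1450 μL = 1620 μL total → factor 1620/170 = 9.5294
Product of known-step factors = 4624.9
Overall factor = 3.00 × 10^9 copies/μL / (5.19 × 10^4 copies/μL) = 57803
x = 57803 / 4624.9 = 12.5

12.5-fold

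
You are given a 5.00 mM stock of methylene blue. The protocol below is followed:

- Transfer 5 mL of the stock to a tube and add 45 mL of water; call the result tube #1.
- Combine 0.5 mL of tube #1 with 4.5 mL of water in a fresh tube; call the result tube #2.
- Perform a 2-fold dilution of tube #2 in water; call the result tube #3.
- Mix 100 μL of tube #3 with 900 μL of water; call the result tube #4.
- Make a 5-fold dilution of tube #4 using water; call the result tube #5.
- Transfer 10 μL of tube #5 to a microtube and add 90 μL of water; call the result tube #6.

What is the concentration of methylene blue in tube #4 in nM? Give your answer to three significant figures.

2.50 × 10^3 nM

Step 1: 5 mL + 45 mL = 50 mL total → factor 50/5 = 10
Step 2: 0.5 mL + 4.5 mL = 5 mL total → factor 5/0.5 = 10
Step 3: 2-fold → factor 2
Step 4: 100 μL + 900 μL = 1000 μL total → factor 1000/100 = 10
Dilution factor through tube #4 = 10 × 10 × 2 × 10 = 2000
[tube #4] = 5.00 mM / 2000 = 0.002500 mM = 2.50 × 10^3 nM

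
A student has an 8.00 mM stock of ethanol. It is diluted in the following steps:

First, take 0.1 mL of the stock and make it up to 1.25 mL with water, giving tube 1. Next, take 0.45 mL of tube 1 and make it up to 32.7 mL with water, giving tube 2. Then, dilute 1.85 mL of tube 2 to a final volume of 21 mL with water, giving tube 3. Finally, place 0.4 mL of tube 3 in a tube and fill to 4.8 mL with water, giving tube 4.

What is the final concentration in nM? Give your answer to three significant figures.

64.7 nM

Step 1: 0.1 mL brought to 1.25 mL → factor 1.25/0.1 = 12.5
Step 2: 0.45 mL brought to 32.7 mL → factor 32.7/0.45 = 72.667
Step 3: 1.85 mL brought to 21 mL → factor 21/1.85 = 11.351
Step 4: 0.4 mL brought to 4.8 mL → factor 4.8/0.4 = 12
Overall dilution factor = 12.5 × 72.667 × 11.351 × 12 = 1.2373 × 10^5
Final = 8.00 mM / 1.2373 × 10^5 = 6.466 × 10^-5 mM = 64.7 nM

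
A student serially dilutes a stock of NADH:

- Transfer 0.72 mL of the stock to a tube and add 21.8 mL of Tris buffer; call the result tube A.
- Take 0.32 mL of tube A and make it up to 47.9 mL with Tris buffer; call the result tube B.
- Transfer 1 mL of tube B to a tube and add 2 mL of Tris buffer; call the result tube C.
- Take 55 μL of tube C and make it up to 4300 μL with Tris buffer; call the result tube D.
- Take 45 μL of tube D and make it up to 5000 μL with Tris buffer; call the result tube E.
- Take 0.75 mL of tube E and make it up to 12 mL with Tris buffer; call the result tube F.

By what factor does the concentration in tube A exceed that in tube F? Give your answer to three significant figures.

Step 1: 0.72 mL + 21.8 mL = 22.52 mL total → factor 22.52/0.72 = 31.278
Step 2: 0.32 mL brought to 47.9 mL → factor 47.9/0.32 = 149.69
Step 3: 1 mL + 2 mL = 3 mL total → factor 3/1 = 3
Step 4: 55 μL brought to 4300 μL → factor 4300/55 = 78.182
Step 5: 45 μL brought to 5000 μL → factor 5000/45 = 111.11
Step 6: 0.75 mL brought to 12 mL → factor 12/0.75 = 16
Dilution factor to tube A = 31.278; to tube F = 1.9522 × 10^9
[tube A]/[tube F] = (factor to tube F)/(factor to tube A) = 1.9522 × 10^9/31.278 = 6.24 × 10^7

6.24 × 10^7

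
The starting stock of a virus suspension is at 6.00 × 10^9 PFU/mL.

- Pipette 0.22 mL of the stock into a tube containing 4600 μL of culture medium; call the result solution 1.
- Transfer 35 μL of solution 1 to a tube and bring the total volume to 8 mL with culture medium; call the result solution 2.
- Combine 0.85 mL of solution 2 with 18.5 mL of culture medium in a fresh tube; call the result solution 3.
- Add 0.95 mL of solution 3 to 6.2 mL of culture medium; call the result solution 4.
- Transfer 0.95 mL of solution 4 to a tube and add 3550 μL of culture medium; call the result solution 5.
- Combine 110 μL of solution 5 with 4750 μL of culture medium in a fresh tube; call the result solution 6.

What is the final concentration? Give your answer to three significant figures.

33.4 PFU/mL

Step 1: 0.22 mL + 4600 μL = 4.82 mL total → factor 4.82/0.22 = 21.909
Step 2: 35 μL brought to 8 mL → factor 8000/35 = 228.57
Step 3: 0.85 mL + 18.5 mL = 19.35 mL total → factor 19.35/0.85 = 22.765
Step 4: 0.95 mL + 6.2 mL = 7.15 mL total → factor 7.15/0.95 = 7.5263
Step 5: 0.95 mL + 3550 μL = 4.5 mL total → factor 4.5/0.95 = 4.7368
Step 6: 110 μL + 4750 μL = 4860 μL total → factor 4860/110 = 44.182
Overall dilution factor = 21.909 × 228.57 × 22.765 × 7.5263 × 4.7368 × 44.182 = 1.7957 × 10^8
Final = 6.00 × 10^9 PFU/mL / 1.7957 × 10^8 = 33.4 PFU/mL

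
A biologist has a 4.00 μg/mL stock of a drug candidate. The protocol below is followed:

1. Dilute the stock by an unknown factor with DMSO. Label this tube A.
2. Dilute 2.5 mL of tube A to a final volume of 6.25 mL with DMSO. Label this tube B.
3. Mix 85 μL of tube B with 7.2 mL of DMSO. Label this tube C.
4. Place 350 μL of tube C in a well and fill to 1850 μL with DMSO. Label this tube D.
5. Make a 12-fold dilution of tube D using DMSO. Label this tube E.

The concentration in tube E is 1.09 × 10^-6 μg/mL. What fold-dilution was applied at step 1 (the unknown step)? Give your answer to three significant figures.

Step 1: unknown factor x
Step 2: 2.5 mL brought to 6.25 mL → factor 6.25/2.5 = 2.5
Step 3: 85 μL + 7.2 mL = 7285 μL total → factor 7285/85 = 85.706
Step 4: 350 μL brought to 1850 μL → factor 1850/350 = 5.2857
Step 5: 12-fold → factor 12
Product of known-step factors = 13591
Overall factor = 4.00 μg/mL / (1.09 × 10^-6 μg/mL) = 3.6697 × 10^6
x = 3.6697 × 10^6 / 13591 = 270

270-fold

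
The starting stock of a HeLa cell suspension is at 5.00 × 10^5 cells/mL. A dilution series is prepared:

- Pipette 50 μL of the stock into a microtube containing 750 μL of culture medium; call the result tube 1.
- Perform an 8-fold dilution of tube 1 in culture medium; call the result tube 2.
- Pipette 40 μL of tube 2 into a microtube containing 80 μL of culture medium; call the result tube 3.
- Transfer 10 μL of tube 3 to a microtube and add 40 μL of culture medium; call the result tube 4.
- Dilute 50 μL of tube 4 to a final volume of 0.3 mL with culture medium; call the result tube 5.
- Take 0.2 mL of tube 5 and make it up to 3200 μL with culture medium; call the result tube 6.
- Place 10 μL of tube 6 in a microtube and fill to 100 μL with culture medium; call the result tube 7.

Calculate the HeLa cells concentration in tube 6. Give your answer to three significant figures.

2.71 cells/mL

Step 1: 50 μL + 750 μL = 800 μL total → factor 800/50 = 16
Step 2: 8-fold → factor 8
Step 3: 40 μL + 80 μL = 120 μL total → factor 120/40 = 3
Step 4: 10 μL + 40 μL = 50 μL total → factor 50/10 = 5
Step 5: 50 μL brought to 0.3 mL → factor 300/50 = 6
Step 6: 0.2 mL brought to 3200 μL → factor 3.2/0.2 = 16
Dilution factor through tube 6 = 16 × 8 × 3 × 5 × 6 × 16 = 1.8432 × 10^5
[tube 6] = 5.00 × 10^5 cells/mL / 1.8432 × 10^5 = 2.71 cells/mL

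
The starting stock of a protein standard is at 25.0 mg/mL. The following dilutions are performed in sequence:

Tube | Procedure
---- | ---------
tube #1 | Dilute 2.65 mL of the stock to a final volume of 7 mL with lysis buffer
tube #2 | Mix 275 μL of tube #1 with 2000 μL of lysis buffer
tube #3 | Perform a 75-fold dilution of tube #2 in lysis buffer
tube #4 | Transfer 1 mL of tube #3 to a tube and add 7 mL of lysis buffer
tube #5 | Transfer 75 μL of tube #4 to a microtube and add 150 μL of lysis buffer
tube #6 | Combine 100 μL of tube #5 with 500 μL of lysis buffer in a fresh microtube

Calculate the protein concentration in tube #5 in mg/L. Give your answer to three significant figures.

0.636 mg/L

Step 1: 2.65 mL brought to 7 mL → factor 7/2.65 = 2.6415
Step 2: 275 μL + 2000 μL = 2275 μL total → factor 2275/275 = 8.2727
Step 3: 75-fold → factor 75
Step 4: 1 mL + 7 mL = 8 mL total → factor 8/1 = 8
Step 5: 75 μL + 150 μL = 225 μL total → factor 225/75 = 3
Dilution factor through tube #5 = 2.6415 × 8.2727 × 75 × 8 × 3 = 39334
[tube #5] = 25.0 mg/mL / 39334 = 0.0006356 mg/mL = 0.636 mg/L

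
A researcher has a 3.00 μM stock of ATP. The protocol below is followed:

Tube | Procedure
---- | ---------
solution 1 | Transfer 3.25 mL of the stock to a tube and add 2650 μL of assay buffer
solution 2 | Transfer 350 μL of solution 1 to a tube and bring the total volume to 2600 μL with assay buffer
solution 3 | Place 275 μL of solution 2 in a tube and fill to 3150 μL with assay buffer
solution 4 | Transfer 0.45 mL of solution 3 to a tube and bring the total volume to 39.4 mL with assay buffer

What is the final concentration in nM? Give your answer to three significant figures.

0.222 nM

Step 1: 3.25 mL + 2650 μL = 5.9 mL total → factor 5.9/3.25 = 1.8154
Step 2: 350 μL brought to 2600 μL → factor 2600/350 = 7.4286
Step 3: 275 μL brought to 3150 μL → factor 3150/275 = 11.455
Step 4: 0.45 mL brought to 39.4 mL → factor 39.4/0.45 = 87.556
Overall dilution factor = 1.8154 × 7.4286 × 11.455 × 87.556 = 13525
Final = 3.00 μM / 13525 = 0.0002218 μM = 0.222 nM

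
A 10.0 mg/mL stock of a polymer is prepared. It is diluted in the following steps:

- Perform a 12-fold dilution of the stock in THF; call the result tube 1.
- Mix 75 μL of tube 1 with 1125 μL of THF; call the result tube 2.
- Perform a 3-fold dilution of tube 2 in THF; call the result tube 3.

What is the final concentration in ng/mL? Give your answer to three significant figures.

1.74 × 10^4 ng/mL

Step 1: 12-fold → factor 12
Step 2: 75 μL + 1125 μL = 1200 μL total → factor 1200/75 = 16
Step 3: 3-fold → factor 3
Overall dilution factor = 12 × 16 × 3 = 576
Final = 10.0 mg/mL / 576 = 0.01736 mg/mL = 1.74 × 10^4 ng/mL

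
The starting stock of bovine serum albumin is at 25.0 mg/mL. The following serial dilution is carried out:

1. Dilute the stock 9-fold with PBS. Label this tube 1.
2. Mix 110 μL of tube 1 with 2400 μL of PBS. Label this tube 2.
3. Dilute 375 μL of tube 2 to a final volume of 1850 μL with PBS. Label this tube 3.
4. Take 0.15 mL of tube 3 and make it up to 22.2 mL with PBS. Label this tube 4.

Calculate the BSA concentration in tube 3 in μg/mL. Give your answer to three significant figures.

Step 1: 9-fold → factor 9
Step 2: 110 μL + 2400 μL = 2510 μL total → factor 2510/110 = 22.818
Step 3: 375 μL brought to 1850 μL → factor 1850/375 = 4.9333
Dilution factor through tube 3 = 9 × 22.818 × 4.9333 = 1013.1
[tube 3] = 25.0 mg/mL / 1013.1 = 0.02468 mg/mL = 24.7 μg/mL

24.7 μg/mL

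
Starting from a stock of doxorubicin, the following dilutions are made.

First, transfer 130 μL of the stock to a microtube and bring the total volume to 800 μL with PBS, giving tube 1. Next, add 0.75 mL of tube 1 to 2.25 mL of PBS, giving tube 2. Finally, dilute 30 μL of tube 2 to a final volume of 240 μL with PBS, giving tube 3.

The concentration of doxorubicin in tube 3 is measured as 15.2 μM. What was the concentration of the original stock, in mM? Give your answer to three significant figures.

Step 1: 130 μL brought to 800 μL → factor 800/130 = 6.1538
Step 2: 0.75 mL + 2.25 mL = 3 mL total → factor 3/0.75 = 4
Step 3: 30 μL brought to 240 μL → factor 240/30 = 8
Overall dilution factor = 6.1538 × 4 × 8 = 196.92
Stock = 15.2 μM × 196.92 = 2993 μM = 2.99 mM

2.99 mM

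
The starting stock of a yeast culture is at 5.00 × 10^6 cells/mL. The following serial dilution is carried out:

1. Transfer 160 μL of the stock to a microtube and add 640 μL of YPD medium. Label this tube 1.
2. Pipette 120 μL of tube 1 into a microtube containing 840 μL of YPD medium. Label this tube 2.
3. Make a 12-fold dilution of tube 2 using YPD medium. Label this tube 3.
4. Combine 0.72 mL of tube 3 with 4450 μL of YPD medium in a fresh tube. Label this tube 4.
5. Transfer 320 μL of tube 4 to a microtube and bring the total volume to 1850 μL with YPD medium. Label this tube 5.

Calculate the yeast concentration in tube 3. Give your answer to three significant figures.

Step 1: 160 μL + 640 μL = 800 μL total → factor 800/160 = 5
Step 2: 120 μL + 840 μL = 960 μL total → factor 960/120 = 8
Step 3: 12-fold → factor 12
Dilution factor through tube 3 = 5 × 8 × 12 = 480
[tube 3] = 5.00 × 10^6 cells/mL / 480 = 1.04 × 10^4 cells/mL

1.04 × 10^4 cells/mL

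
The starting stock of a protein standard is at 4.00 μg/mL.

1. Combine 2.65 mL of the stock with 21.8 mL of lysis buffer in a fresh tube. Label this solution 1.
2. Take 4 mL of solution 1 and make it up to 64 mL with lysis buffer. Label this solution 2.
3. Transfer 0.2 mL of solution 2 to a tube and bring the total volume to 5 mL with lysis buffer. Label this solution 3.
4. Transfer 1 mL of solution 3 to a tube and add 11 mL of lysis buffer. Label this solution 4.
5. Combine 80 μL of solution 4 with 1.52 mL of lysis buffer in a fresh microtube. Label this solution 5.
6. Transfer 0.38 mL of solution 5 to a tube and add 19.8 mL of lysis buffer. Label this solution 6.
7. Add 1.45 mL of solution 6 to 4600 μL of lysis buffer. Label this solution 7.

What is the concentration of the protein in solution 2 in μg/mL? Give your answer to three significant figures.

Step 1: 2.65 mL + 21.8 mL = 24.45 mL total → factor 24.45/2.65 = 9.2264
Step 2: 4 mL brought to 64 mL → factor 64/4 = 16
Dilution factor through solution 2 = 9.2264 × 16 = 147.62
[solution 2] = 4.00 μg/mL / 147.62 = 0.0271 μg/mL

0.0271 μg/mL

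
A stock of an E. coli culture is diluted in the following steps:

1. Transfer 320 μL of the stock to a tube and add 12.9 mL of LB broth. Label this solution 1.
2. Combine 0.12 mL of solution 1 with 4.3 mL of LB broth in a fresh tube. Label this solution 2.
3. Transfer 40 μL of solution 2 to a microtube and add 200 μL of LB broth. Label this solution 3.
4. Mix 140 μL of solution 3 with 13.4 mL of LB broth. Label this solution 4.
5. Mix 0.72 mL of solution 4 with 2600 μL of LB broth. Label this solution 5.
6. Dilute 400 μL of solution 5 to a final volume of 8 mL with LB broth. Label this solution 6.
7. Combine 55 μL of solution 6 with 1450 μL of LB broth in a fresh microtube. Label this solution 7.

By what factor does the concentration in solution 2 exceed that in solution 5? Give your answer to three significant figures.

2.68 × 10^3

Step 1: 320 μL + 12.9 mL = 13220 μL total → factor 13220/320 = 41.312
Step 2: 0.12 mL + 4.3 mL = 4.42 mL total → factor 4.42/0.12 = 36.833
Step 3: 40 μL + 200 μL = 240 μL total → factor 240/40 = 6
Step 4: 140 μL + 13.4 mL = 13540 μL total → factor 13540/140 = 96.714
Step 5: 0.72 mL + 2600 μL = 3.32 mL total → factor 3.32/0.72 = 4.6111
Dilution factor to solution 2 = 1521.7; to solution 5 = 4.0716 × 10^6
[solution 2]/[solution 5] = (factor to solution 5)/(factor to solution 2) = 4.0716 × 10^6/1521.7 = 2.68 × 10^3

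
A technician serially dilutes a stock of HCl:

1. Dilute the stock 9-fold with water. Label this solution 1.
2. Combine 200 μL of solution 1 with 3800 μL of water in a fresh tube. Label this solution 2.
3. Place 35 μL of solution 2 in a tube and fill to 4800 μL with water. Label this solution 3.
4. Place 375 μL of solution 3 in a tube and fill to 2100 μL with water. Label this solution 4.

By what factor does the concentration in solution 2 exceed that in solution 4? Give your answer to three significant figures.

Step 1: 9-fold → factor 9
Step 2: 200 μL + 3800 μL = 4000 μL total → factor 4000/200 = 20
Step 3: 35 μL brought to 4800 μL → factor 4800/35 = 137.14
Step 4: 375 μL brought to 2100 μL → factor 2100/375 = 5.6
Dilution factor to solution 2 = 180; to solution 4 = 1.3824 × 10^5
[solution 2]/[solution 4] = (factor to solution 4)/(factor to solution 2) = 1.3824 × 10^5/180 = 768

768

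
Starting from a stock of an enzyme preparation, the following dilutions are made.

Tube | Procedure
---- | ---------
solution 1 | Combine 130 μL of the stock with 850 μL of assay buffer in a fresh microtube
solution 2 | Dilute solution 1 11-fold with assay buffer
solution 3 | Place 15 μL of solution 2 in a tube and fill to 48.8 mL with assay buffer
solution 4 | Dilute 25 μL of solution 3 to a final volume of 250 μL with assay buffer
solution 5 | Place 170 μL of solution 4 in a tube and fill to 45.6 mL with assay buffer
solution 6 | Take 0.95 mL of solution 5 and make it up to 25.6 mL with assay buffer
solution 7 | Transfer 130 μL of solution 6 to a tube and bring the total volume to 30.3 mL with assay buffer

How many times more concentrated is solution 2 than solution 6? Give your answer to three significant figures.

Step 1: 130 μL + 850 μL = 980 μL total → factor 980/130 = 7.5385
Step 2: 11-fold → factor 11
Step 3: 15 μL brought to 48.8 mL → factor 48800/15 = 3253.3
Step 4: 25 μL brought to 250 μL → factor 250/25 = 10
Step 5: 170 μL brought to 45.6 mL → factor 45600/170 = 268.24
Step 6: 0.95 mL brought to 25.6 mL → factor 25.6/0.95 = 26.947
Dilution factor to solution 2 = 82.923; to solution 6 = 1.95 × 10^10
[solution 2]/[solution 6] = (factor to solution 6)/(factor to solution 2) = 1.95 × 10^10/82.923 = 2.35 × 10^8

2.35 × 10^8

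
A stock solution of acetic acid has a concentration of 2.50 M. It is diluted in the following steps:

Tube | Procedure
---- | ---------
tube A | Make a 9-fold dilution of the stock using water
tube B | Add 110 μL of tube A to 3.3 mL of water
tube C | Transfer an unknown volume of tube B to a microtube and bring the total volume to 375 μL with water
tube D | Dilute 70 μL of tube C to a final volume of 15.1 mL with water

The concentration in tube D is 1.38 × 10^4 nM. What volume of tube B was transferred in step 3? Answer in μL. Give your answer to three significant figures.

125 μL

Step 1: 9-fold → factor 9
Step 2: 110 μL + 3.3 mL = 3410 μL total → factor 3410/110 = 31
Step 3: v brought to 375 μL → factor = 375 μL/v
Step 4: 70 μL brought to 15.1 mL → factor 15100/70 = 215.71
Product of known-step factors = 60184
Overall factor = 2.50 M / (1.38 × 10^4 nM) = 1.8116 × 10^5
Step-3 factor = 1.8116 × 10^5 / 60184 = 3.0101
v = 375 μL / 3.0101 = 125 μL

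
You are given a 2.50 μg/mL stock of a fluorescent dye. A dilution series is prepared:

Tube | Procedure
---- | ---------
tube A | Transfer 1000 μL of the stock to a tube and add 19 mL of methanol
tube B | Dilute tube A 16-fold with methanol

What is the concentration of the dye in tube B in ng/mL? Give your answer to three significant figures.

Step 1: 1000 μL + 19 mL = 20000 μL total → factor 20000/1000 = 20
Step 2: 16-fold → factor 16
Overall dilution factor = 20 × 16 = 320
Final = 2.50 μg/mL / 320 = 0.007812 μg/mL = 7.81 ng/mL

7.81 ng/mL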